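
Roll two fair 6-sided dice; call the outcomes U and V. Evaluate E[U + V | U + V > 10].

Outcomes with U + V > 10: (5,6), (6,5), (6,6), each with probability 1/36.
E[U + V | U + V > 10] = (11 + 11 + 12) / 3 = 34/3.

34/3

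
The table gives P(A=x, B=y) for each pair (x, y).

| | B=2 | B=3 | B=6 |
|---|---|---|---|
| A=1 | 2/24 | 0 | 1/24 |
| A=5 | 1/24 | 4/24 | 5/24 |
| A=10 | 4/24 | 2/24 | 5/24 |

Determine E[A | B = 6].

P(B = 6) = 11/24.
Σ A·P over the event = 1·(1/24) + 5·(5/24) + 10·(5/24) = 19/6.
E[A | B = 6] = (19/6) / (11/24) = 76/11.

76/11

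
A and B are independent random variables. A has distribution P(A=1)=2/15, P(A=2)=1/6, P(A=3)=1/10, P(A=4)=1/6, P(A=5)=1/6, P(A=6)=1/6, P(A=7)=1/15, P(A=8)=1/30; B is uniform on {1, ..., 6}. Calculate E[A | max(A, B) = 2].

P(max(A, B) = 2) = 7/90.
Summing A·P(x,y) over outcomes with max(A, B) = 2 gives 2/15.
E[A | max(A, B) = 2] = (2/15) / (7/90) = 12/7.

12/7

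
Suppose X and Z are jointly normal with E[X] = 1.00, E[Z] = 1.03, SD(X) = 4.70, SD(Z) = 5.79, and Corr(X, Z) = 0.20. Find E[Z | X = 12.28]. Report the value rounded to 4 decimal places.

For a bivariate normal, E[Z | X=x] = μ_Z + ρ·(σ_Z/σ_X)·(x − μ_X).
E[Z | X=12.28] = 1.03 + (0.20)·(5.79/4.70)·(12.28 − (1.00)) = 1.03 + (0.24638)·(11.28) = 3.8092.

3.8092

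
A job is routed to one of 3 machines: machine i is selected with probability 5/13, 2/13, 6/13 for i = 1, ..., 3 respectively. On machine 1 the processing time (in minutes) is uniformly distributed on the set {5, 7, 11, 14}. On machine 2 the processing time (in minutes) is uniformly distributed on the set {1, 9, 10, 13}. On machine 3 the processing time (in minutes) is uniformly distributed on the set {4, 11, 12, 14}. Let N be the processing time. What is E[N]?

497/52

E[N | machine 1] = (5+7+11+14)/4 = 37/4.
E[N | machine 2] = (1+9+10+13)/4 = 33/4.
E[N | machine 3] = (4+11+12+14)/4 = 41/4.
E[N] = (5/13)·(37/4) + (2/13)·(33/4) + (6/13)·(41/4) = 497/52.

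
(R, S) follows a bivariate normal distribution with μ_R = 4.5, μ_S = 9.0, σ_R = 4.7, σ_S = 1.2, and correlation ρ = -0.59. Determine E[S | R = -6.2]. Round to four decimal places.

10.6118

The regression of S on R has slope ρ·σ_S/σ_R and passes through (μ_R, μ_S).
E[S | R=-6.2] = 9.0 + (-0.59)·(1.2/4.7)·(-6.2 − (4.5)) = 9.0 + (-0.15064)·(-10.7) = 10.6118.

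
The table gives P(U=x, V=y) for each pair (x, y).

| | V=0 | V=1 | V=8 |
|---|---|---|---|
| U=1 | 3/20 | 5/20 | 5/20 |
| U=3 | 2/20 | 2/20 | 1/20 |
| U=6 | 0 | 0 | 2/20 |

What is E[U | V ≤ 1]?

5/3

P(V ≤ 1) = 3/5.
Σ U·P over the event = 1·(3/20) + 1·(5/20) + 3·(2/20) + 3·(2/20) = 1.
E[U | V ≤ 1] = (1) / (3/5) = 5/3.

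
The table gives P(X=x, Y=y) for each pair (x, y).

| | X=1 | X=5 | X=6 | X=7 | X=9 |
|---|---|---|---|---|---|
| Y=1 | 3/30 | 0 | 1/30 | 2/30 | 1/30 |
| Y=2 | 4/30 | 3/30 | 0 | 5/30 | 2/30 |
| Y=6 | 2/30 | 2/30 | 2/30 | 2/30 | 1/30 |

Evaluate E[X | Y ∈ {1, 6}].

P(Y ∈ {1, 6}) = 8/15.
Summing X·P(X=x,Y=y) over the conditioning event gives 79/30.
E[X | Y ∈ {1, 6}] = (79/30) / (8/15) = 79/16.

79/16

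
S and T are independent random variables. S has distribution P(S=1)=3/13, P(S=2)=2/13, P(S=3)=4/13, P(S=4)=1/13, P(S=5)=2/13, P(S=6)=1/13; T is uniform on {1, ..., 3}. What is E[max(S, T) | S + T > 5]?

P(S + T > 5) = 5/13.
Summing max(S,T)·P(x,y) over outcomes with S + T > 5 gives 68/39.
E[max(S, T) | S + T > 5] = (68/39) / (5/13) = 68/15.

68/15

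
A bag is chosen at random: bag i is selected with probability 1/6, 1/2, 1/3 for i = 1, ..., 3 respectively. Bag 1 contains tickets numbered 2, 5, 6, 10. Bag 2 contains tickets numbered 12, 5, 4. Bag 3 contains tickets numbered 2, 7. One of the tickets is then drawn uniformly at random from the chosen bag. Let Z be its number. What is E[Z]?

143/24

E[Z | bag 1] = (2+5+6+10)/4 = 23/4.
E[Z | bag 2] = (12+5+4)/3 = 7.
E[Z | bag 3] = (2+7)/2 = 9/2.
E[Z] = (1/6)·(23/4) + (1/2)·(7) + (1/3)·(9/2) = 143/24.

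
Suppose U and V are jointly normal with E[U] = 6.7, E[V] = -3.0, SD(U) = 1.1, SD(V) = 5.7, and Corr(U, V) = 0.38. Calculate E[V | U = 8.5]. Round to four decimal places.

0.5444

E[V | U=x] = μ_V + ρ(σ_V/σ_U)(x − μ_U) for jointly normal variables.
E[V | U=8.5] = -3.0 + (0.38)·(5.7/1.1)·(8.5 − (6.7)) = -3.0 + (1.9691)·(1.8) = 0.5444.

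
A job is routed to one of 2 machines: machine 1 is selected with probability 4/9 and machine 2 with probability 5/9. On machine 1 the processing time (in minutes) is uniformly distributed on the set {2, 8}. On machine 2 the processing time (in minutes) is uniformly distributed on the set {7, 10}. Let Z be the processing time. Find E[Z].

125/18

E[Z | machine 1] = (2+8)/2 = 5.
E[Z | machine 2] = (7+10)/2 = 17/2.
E[Z] = (4/9)·(5) + (5/9)·(17/2) = 125/18.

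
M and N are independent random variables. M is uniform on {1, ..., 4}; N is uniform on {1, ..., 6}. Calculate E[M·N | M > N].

P(M > N) = 1/4.
Summing MN·P(x,y) over outcomes with M > N gives 35/24.
E[M·N | M > N] = (35/24) / (1/4) = 35/6.

35/6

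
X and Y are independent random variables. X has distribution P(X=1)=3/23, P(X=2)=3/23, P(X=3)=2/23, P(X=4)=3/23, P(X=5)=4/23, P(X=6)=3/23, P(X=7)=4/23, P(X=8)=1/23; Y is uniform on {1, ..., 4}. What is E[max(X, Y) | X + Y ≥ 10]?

7

P(X + Y ≥ 10) = 7/46.
Summing max(X,Y)·P(x,y) over outcomes with X + Y ≥ 10 gives 49/46.
E[max(X, Y) | X + Y ≥ 10] = (49/46) / (7/46) = 7.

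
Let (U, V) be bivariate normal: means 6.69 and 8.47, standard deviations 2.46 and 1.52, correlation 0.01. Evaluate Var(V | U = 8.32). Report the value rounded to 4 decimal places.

For a bivariate normal, Var(V | U=x) = σ_V²(1 − ρ²).
Var(V | U=8.32) = (1.52)²·(1 − (0.01)²) = 2.3104·0.9999 = 2.3102.

2.3102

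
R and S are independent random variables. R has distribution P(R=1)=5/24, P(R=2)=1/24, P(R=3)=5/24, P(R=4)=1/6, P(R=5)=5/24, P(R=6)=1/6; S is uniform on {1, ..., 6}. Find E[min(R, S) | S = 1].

P(S = 1) = 1/6.
Summing min(R,S)·P(x,y) over outcomes with S = 1 gives 1/6.
E[min(R, S) | S = 1] = (1/6) / (1/6) = 1.

1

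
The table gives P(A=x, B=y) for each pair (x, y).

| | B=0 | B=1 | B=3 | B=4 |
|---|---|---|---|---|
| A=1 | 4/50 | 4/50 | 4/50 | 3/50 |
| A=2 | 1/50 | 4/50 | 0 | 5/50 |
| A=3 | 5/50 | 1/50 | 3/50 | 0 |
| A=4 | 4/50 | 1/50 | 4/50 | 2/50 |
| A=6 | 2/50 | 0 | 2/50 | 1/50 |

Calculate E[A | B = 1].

19/10

P(B = 1) = 1/5.
Σ A·P over the event = 1·(4/50) + 2·(4/50) + 3·(1/50) + 4·(1/50) = 19/50.
E[A | B = 1] = (19/50) / (1/5) = 19/10.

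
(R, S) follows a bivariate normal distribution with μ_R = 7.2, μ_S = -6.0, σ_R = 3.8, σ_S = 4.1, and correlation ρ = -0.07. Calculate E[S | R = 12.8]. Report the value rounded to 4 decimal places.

-6.4229

For a bivariate normal, E[S | R=x] = μ_S + ρ·(σ_S/σ_R)·(x − μ_R).
E[S | R=12.8] = -6.0 + (-0.07)·(4.1/3.8)·(12.8 − (7.2)) = -6.0 + (-0.075526)·(5.6) = -6.4229.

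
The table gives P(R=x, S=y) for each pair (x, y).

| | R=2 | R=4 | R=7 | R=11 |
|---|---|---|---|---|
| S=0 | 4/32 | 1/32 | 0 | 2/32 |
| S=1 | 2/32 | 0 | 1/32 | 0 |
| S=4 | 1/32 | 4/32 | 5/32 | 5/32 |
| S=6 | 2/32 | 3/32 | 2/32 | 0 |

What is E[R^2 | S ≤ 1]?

P(S ≤ 1) = 5/16.
Σ R^2·P over the event = 4·(4/32) + 4·(2/32) + 16·(1/32) + 49·(1/32) + 121·(2/32) = 331/32.
E[R^2 | S ≤ 1] = (331/32) / (5/16) = 331/10.

331/10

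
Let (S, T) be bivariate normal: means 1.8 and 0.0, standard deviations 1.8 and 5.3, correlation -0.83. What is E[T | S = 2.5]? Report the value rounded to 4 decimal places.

For a bivariate normal, E[T | S=x] = μ_T + ρ·(σ_T/σ_S)·(x − μ_S).
E[T | S=2.5] = 0.0 + (-0.83)·(5.3/1.8)·(2.5 − (1.8)) = 0.0 + (-2.4439)·(0.7) = -1.7107.

-1.7107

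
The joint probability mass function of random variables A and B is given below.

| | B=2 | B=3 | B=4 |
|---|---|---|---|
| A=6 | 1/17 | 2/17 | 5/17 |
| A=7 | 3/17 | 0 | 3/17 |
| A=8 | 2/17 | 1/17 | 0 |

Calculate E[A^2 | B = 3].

P(B = 3) = 3/17.
Σ A^2·P over the event = 36·(2/17) + 64·(1/17) = 8.
E[A^2 | B = 3] = (8) / (3/17) = 136/3.

136/3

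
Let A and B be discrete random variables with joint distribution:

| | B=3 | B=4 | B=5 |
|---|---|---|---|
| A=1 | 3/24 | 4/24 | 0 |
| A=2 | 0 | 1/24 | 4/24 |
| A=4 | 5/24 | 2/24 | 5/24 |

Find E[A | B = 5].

28/9

P(B = 5) = 3/8.
Summing A·P(A=x,B=y) over the conditioning event gives 7/6.
E[A | B = 5] = (7/6) / (3/8) = 28/9.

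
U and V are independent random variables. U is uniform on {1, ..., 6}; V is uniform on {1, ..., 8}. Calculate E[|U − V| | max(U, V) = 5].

Outcomes with max(U, V) = 5: (1,5), (2,5), (3,5), (4,5), (5,1), (5,2), (5,3), (5,4), (5,5), each with probability 1/48.
E[|U − V| | max(U, V) = 5] = (4 + 3 + 2 + 1 + 4 + 3 + 2 + 1 + 0) / 9 = 20/9.

20/9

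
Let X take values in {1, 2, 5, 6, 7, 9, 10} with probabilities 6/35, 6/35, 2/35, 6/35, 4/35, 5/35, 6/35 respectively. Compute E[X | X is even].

6

P(X is even) = 18/35.
Σ over the event: 2·6/35 + 6·6/35 + 10·6/35 = 108/35.
E[X | X is even] = (108/35) / (18/35) = 6.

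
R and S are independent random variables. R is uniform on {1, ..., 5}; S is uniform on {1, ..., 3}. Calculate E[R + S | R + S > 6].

P(R + S > 6) = 1/5.
Summing (R+S)·P(x,y) over outcomes with R + S > 6 gives 22/15.
E[R + S | R + S > 6] = (22/15) / (1/5) = 22/3.

22/3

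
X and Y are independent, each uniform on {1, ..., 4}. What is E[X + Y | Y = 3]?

Outcomes with Y = 3: (1,3), (2,3), (3,3), (4,3), each with probability 1/16.
E[X + Y | Y = 3] = (4 + 5 + 6 + 7) / 4 = 11/2.

11/2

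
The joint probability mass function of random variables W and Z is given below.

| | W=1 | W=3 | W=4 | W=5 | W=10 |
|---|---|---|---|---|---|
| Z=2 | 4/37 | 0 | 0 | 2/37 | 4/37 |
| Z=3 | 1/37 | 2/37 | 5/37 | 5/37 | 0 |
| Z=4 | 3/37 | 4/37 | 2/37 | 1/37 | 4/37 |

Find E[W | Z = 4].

P(Z = 4) = 14/37.
Σ W·P over the event = 1·(3/37) + 3·(4/37) + 4·(2/37) + 5·(1/37) + 10·(4/37) = 68/37.
E[W | Z = 4] = (68/37) / (14/37) = 34/7.

34/7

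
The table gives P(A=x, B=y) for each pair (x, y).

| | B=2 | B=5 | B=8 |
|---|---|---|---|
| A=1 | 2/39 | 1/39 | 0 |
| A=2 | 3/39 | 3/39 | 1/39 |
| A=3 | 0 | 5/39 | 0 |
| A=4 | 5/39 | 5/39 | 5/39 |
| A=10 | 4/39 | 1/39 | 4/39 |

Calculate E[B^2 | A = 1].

11

P(A = 1) = 1/13.
Summing B^2·P(A=x,B=y) over the conditioning event gives 11/13.
E[B^2 | A = 1] = (11/13) / (1/13) = 11.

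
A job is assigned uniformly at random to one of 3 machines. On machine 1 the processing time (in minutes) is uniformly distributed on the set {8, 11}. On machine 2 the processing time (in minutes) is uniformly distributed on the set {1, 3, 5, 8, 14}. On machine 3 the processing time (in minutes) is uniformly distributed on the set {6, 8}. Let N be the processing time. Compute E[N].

227/30

E[N | machine 1] = (8+11)/2 = 19/2.
E[N | machine 2] = (1+3+5+8+14)/5 = 31/5.
E[N | machine 3] = (6+8)/2 = 7.
E[N] = (1/3)·(19/2) + (1/3)·(31/5) + (1/3)·(7) = 227/30.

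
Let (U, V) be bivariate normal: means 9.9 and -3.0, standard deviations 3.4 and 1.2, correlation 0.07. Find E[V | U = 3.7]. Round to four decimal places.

-3.1532

For a bivariate normal, E[V | U=x] = μ_V + ρ·(σ_V/σ_U)·(x − μ_U).
E[V | U=3.7] = -3.0 + (0.07)·(1.2/3.4)·(3.7 − (9.9)) = -3.0 + (0.024706)·(-6.2) = -3.1532.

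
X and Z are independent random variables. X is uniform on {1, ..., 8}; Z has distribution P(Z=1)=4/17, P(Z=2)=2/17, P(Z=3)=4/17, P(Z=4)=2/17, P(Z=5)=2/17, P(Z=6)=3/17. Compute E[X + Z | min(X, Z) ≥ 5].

121/10

P(min(X, Z) ≥ 5) = 5/34.
Summing (X+Z)·P(x,y) over outcomes with min(X, Z) ≥ 5 gives 121/68.
E[X + Z | min(X, Z) ≥ 5] = (121/68) / (5/34) = 121/10.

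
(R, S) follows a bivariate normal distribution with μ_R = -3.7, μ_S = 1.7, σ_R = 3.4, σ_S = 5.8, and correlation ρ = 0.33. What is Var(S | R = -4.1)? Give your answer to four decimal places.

For a bivariate normal, Var(S | R=x) = σ_S²(1 − ρ²).
Var(S | R=-4.1) = (5.8)²·(1 − (0.33)²) = 33.64·0.8911 = 29.9766.

29.9766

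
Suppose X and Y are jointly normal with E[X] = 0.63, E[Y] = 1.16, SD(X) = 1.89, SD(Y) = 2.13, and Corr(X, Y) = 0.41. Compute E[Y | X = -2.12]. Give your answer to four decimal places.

The regression of Y on X has slope ρ·σ_Y/σ_X and passes through (μ_X, μ_Y).
E[Y | X=-2.12] = 1.16 + (0.41)·(2.13/1.89)·(-2.12 − (0.63)) = 1.16 + (0.46206)·(-2.75) = -0.1107.

-0.1107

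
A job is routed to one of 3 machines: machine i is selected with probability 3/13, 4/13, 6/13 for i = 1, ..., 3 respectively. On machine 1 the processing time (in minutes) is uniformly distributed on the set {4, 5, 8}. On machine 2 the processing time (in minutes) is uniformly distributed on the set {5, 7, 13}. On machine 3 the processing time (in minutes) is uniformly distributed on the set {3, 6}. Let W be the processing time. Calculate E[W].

E[W | machine 1] = (4+5+8)/3 = 17/3.
E[W | machine 2] = (5+7+13)/3 = 25/3.
E[W | machine 3] = (3+6)/2 = 9/2.
By the law of total expectation,
E[W] = (3/13)·(17/3) + (4/13)·(25/3) + (6/13)·(9/2) = 232/39.

232/39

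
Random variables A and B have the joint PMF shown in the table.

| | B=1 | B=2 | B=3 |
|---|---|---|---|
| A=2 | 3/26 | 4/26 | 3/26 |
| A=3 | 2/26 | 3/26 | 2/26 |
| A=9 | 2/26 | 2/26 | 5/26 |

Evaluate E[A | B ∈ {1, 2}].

P(B ∈ {1, 2}) = 8/13.
Σ A·P over the event = 2·(3/26) + 2·(4/26) + 3·(2/26) + 3·(3/26) + 9·(2/26) + 9·(2/26) = 5/2.
E[A | B ∈ {1, 2}] = (5/2) / (8/13) = 65/16.

65/16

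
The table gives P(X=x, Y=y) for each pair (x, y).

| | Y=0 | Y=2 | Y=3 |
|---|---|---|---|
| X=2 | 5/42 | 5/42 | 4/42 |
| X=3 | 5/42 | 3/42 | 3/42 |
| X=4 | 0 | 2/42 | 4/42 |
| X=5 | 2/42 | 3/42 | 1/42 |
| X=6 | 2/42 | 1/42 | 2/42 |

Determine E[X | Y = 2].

P(Y = 2) = 1/3.
Σ X·P over the event = 2·(5/42) + 3·(3/42) + 4·(2/42) + 5·(3/42) + 6·(1/42) = 8/7.
E[X | Y = 2] = (8/7) / (1/3) = 24/7.

24/7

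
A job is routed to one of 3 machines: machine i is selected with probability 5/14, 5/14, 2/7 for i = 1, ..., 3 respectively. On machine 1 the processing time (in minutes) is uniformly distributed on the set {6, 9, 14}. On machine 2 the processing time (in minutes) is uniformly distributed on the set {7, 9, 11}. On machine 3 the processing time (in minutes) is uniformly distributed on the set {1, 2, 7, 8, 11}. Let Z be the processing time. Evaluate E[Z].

874/105

E[Z | machine 1] = (6+9+14)/3 = 29/3.
E[Z | machine 2] = (7+9+11)/3 = 9.
E[Z | machine 3] = (1+2+7+8+11)/5 = 29/5.
E[Z] = (5/14)·(29/3) + (5/14)·(9) + (2/7)·(29/5) = 874/105.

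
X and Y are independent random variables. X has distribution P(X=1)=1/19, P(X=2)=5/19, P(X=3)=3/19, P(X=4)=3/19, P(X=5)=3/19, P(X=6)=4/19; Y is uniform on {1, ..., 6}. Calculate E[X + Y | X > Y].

P(X > Y) = 26/57.
Summing (X+Y)·P(x,y) over outcomes with X > Y gives 61/19.
E[X + Y | X > Y] = (61/19) / (26/57) = 183/26.

183/26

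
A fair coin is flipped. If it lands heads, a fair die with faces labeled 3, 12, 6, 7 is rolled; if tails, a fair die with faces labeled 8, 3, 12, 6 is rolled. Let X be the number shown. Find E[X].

57/8

E[X | heads] = (3+12+6+7)/4 = 7.
E[X | tails] = (8+3+12+6)/4 = 29/4.
By the law of total expectation,
E[X] = (1/2)·(7) + (1/2)·(29/4) = 57/8.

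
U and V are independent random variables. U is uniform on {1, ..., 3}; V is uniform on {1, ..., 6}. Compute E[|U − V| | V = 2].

Outcomes with V = 2: (1,2), (2,2), (3,2), each with probability 1/18.
E[|U − V| | V = 2] = (1 + 0 + 1) / 3 = 2/3.

2/3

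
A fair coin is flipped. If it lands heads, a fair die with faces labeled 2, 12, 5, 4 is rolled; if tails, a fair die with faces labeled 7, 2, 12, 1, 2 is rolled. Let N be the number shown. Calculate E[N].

E[N | heads] = (2+12+5+4)/4 = 23/4.
E[N | tails] = (7+2+12+1+2)/5 = 24/5.
By the law of total expectation,
E[N] = (1/2)·(23/4) + (1/2)·(24/5) = 211/40.

211/40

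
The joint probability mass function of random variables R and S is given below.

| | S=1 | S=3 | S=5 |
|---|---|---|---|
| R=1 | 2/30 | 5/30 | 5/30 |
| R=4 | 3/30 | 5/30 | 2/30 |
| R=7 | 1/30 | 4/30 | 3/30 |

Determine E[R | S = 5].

17/5

P(S = 5) = 1/3.
Σ R·P over the event = 1·(5/30) + 4·(2/30) + 7·(3/30) = 17/15.
E[R | S = 5] = (17/15) / (1/3) = 17/5.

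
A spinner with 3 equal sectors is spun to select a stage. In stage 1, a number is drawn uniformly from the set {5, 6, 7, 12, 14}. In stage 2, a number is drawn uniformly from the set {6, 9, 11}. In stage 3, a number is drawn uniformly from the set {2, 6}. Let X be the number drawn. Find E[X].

E[X | stage 1] = (5+6+7+12+14)/5 = 44/5.
E[X | stage 2] = (6+9+11)/3 = 26/3.
E[X | stage 3] = (2+6)/2 = 4.
By the law of total expectation,
E[X] = (1/3)·(44/5) + (1/3)·(26/3) + (1/3)·(4) = 322/45.

322/45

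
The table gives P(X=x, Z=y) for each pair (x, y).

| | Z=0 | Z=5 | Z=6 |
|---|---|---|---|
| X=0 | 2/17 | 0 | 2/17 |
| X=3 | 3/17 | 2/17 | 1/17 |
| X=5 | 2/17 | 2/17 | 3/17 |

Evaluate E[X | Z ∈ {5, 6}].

17/5

P(Z ∈ {5, 6}) = 10/17.
Σ X·P over the event = 0·(2/17) + 3·(2/17) + 3·(1/17) + 5·(2/17) + 5·(3/17) = 2.
E[X | Z ∈ {5, 6}] = (2) / (10/17) = 17/5.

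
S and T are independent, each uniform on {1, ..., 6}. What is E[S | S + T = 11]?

11/2

Outcomes with S + T = 11: (5,6), (6,5), each with probability 1/36.
E[S | S + T = 11] = (5 + 6) / 2 = 11/2.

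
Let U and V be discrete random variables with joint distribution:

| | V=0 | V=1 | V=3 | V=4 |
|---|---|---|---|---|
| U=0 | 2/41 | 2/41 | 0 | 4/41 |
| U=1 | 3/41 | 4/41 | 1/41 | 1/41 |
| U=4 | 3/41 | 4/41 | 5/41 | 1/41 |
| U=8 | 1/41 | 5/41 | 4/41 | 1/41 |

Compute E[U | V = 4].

P(V = 4) = 7/41.
Summing U·P(U=x,V=y) over the conditioning event gives 13/41.
E[U | V = 4] = (13/41) / (7/41) = 13/7.

13/7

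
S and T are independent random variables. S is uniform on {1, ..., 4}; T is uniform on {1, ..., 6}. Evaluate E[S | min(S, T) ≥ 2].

P(min(S, T) ≥ 2) = 5/8.
Summing S·P(x,y) over outcomes with min(S, T) ≥ 2 gives 15/8.
E[S | min(S, T) ≥ 2] = (15/8) / (5/8) = 3.

3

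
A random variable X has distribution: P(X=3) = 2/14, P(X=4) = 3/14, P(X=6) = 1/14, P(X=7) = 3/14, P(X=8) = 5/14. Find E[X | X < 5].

P(X < 5) = 5/14.
Σ over the event: 3·1/7 + 4·3/14 = 9/7.
E[X | X < 5] = (9/7) / (5/14) = 18/5.

18/5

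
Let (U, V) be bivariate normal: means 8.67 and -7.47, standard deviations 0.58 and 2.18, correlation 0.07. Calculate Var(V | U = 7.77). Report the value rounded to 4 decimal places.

For a bivariate normal, Var(V | U=x) = σ_V²(1 − ρ²).
Var(V | U=7.77) = (2.18)²·(1 − (0.07)²) = 4.7524·0.9951 = 4.7291.

4.7291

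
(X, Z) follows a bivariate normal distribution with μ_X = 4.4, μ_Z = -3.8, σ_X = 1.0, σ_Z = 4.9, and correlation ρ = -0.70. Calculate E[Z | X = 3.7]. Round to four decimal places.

The regression of Z on X has slope ρ·σ_Z/σ_X and passes through (μ_X, μ_Z).
E[Z | X=3.7] = -3.8 + (-0.70)·(4.9/1.0)·(3.7 − (4.4)) = -3.8 + (-3.43)·(-0.7) = -1.3990.

-1.3990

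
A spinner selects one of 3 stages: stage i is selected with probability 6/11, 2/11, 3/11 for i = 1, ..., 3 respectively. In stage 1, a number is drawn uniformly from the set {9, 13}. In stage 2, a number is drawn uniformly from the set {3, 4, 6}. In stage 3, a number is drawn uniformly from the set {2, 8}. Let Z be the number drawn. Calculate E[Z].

E[Z | stage 1] = (9+13)/2 = 11.
E[Z | stage 2] = (3+4+6)/3 = 13/3.
E[Z | stage 3] = (2+8)/2 = 5.
E[Z] = (6/11)·(11) + (2/11)·(13/3) + (3/11)·(5) = 269/33.

269/33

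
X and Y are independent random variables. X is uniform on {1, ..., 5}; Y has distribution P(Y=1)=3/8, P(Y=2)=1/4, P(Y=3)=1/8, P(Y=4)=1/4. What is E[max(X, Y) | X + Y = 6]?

P(X + Y = 6) = 1/5.
Summing max(X,Y)·P(x,y) over outcomes with X + Y = 6 gives 17/20.
E[max(X, Y) | X + Y = 6] = (17/20) / (1/5) = 17/4.

17/4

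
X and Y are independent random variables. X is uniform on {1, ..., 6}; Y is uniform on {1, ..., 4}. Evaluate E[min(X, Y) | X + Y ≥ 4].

47/21

P(X + Y ≥ 4) = 7/8.
Summing min(X,Y)·P(x,y) over outcomes with X + Y ≥ 4 gives 47/24.
E[min(X, Y) | X + Y ≥ 4] = (47/24) / (7/8) = 47/21.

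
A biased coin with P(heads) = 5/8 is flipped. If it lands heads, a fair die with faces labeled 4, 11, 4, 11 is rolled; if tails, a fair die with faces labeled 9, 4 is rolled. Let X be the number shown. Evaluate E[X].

E[X | heads] = (4+11+4+11)/4 = 15/2.
E[X | tails] = (9+4)/2 = 13/2.
By the law of total expectation,
E[X] = (5/8)·(15/2) + (3/8)·(13/2) = 57/8.

57/8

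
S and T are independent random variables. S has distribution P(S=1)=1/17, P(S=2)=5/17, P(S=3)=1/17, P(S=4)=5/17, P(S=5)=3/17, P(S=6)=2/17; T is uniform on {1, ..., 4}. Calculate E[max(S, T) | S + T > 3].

P(S + T > 3) = 61/68.
Summing max(S,T)·P(x,y) over outcomes with S + T > 3 gives 253/68.
E[max(S, T) | S + T > 3] = (253/68) / (61/68) = 253/61.

253/61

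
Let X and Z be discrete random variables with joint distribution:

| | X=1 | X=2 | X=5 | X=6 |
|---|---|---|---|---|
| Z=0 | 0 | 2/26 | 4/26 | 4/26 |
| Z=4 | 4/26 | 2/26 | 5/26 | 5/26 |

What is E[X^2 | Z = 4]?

317/16

P(Z = 4) = 8/13.
Summing X^2·P(X=x,Z=y) over the conditioning event gives 317/26.
E[X^2 | Z = 4] = (317/26) / (8/13) = 317/16.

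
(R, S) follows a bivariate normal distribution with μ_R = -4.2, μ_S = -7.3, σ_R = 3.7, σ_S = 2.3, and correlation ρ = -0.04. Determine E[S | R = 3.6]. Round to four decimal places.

-7.4939

E[S | R=x] = μ_S + ρ(σ_S/σ_R)(x − μ_R) for jointly normal variables.
E[S | R=3.6] = -7.3 + (-0.04)·(2.3/3.7)·(3.6 − (-4.2)) = -7.3 + (-0.024865)·(7.8) = -7.4939.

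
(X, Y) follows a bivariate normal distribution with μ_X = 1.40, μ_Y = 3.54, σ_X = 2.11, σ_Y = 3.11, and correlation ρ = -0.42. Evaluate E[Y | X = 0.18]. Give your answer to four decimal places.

4.2952

E[Y | X=x] = μ_Y + ρ(σ_Y/σ_X)(x − μ_X) for jointly normal variables.
E[Y | X=0.18] = 3.54 + (-0.42)·(3.11/2.11)·(0.18 − (1.40)) = 3.54 + (-0.61905)·(-1.22) = 4.2952.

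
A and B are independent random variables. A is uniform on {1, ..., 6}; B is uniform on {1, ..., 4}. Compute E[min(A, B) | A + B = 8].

3

P(A + B = 8) = 1/8.
Summing min(A,B)·P(x,y) over outcomes with A + B = 8 gives 3/8.
E[min(A, B) | A + B = 8] = (3/8) / (1/8) = 3.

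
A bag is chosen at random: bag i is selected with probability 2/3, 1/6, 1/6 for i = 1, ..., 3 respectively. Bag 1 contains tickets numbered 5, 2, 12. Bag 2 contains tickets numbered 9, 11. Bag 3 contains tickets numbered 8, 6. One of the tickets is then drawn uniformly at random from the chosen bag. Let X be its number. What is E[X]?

E[X | bag 1] = (5+2+12)/3 = 19/3.
E[X | bag 2] = (9+11)/2 = 10.
E[X | bag 3] = (8+6)/2 = 7.
E[X] = (2/3)·(19/3) + (1/6)·(10) + (1/6)·(7) = 127/18.

127/18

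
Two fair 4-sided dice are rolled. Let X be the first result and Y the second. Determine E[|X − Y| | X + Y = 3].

Outcomes with X + Y = 3: (1,2), (2,1), each with probability 1/16.
E[|X − Y| | X + Y = 3] = (1 + 1) / 2 = 1.

1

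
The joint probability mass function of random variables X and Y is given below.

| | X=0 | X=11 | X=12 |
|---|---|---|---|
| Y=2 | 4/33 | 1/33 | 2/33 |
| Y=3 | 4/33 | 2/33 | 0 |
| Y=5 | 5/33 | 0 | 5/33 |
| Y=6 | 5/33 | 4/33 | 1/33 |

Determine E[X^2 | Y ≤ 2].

P(Y ≤ 2) = 7/33.
Summing X^2·P(X=x,Y=y) over the conditioning event gives 409/33.
E[X^2 | Y ≤ 2] = (409/33) / (7/33) = 409/7.

409/7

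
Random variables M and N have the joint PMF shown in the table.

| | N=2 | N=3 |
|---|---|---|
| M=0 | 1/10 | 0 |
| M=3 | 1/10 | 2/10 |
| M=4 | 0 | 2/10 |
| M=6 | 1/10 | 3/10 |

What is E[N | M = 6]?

11/4

P(M = 6) = 2/5.
Σ N·P over the event = 2·(1/10) + 3·(3/10) = 11/10.
E[N | M = 6] = (11/10) / (2/5) = 11/4.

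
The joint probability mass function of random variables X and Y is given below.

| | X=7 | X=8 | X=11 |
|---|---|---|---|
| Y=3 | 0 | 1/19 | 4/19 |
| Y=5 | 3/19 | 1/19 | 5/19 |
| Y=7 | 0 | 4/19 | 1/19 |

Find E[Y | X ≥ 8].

P(X ≥ 8) = 16/19.
Σ Y·P over the event = 3·(1/19) + 5·(1/19) + 7·(4/19) + 3·(4/19) + 5·(5/19) + 7·(1/19) = 80/19.
E[Y | X ≥ 8] = (80/19) / (16/19) = 5.

5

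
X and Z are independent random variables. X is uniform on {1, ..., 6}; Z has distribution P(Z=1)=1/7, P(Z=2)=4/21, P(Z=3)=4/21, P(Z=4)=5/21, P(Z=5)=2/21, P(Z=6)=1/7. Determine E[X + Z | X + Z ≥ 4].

P(X + Z ≥ 4) = 58/63.
Summing (X+Z)·P(x,y) over outcomes with X + Z ≥ 4 gives 20/3.
E[X + Z | X + Z ≥ 4] = (20/3) / (58/63) = 210/29.

210/29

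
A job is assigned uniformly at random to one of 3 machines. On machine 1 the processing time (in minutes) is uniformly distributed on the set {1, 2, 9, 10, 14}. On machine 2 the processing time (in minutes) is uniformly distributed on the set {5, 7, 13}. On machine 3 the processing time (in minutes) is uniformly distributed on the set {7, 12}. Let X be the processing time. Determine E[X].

751/90

E[X | machine 1] = (1+2+9+10+14)/5 = 36/5.
E[X | machine 2] = (5+7+13)/3 = 25/3.
E[X | machine 3] = (7+12)/2 = 19/2.
E[X] = (1/3)·(36/5) + (1/3)·(25/3) + (1/3)·(19/2) = 751/90.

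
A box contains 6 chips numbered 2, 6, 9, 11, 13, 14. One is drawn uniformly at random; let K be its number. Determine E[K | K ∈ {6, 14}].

10

P(K ∈ {6, 14}) = 1/3.
Σ over the event: 6·1/6 + 14·1/6 = 10/3.
E[K | K ∈ {6, 14}] = (10/3) / (1/3) = 10.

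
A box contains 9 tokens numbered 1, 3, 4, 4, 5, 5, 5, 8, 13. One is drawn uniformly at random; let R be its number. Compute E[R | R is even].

P(R is even) = 1/3.
Σ over the event: 4·2/9 + 8·1/9 = 16/9.
E[R | R is even] = (16/9) / (1/3) = 16/3.

16/3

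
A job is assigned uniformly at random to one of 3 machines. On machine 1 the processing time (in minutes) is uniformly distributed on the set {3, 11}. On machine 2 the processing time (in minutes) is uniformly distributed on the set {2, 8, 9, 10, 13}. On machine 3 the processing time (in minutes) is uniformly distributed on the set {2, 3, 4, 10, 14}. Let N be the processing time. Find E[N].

E[N | machine 1] = (3+11)/2 = 7.
E[N | machine 2] = (2+8+9+10+13)/5 = 42/5.
E[N | machine 3] = (2+3+4+10+14)/5 = 33/5.
By the law of total expectation,
E[N] = (1/3)·(7) + (1/3)·(42/5) + (1/3)·(33/5) = 22/3.

22/3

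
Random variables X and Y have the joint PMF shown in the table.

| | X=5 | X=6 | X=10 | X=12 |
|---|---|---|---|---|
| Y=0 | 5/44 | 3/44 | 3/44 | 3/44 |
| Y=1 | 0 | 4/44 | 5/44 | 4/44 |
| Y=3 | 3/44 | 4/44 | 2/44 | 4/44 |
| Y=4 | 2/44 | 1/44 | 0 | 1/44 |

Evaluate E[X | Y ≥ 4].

P(Y ≥ 4) = 1/11.
Σ X·P over the event = 5·(2/44) + 6·(1/44) + 12·(1/44) = 7/11.
E[X | Y ≥ 4] = (7/11) / (1/11) = 7.

7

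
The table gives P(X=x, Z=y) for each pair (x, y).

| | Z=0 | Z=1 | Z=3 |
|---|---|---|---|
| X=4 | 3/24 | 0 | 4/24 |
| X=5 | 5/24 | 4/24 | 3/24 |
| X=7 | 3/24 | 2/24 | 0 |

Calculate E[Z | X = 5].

P(X = 5) = 1/2.
Σ Z·P over the event = 0·(5/24) + 1·(4/24) + 3·(3/24) = 13/24.
E[Z | X = 5] = (13/24) / (1/2) = 13/12.

13/12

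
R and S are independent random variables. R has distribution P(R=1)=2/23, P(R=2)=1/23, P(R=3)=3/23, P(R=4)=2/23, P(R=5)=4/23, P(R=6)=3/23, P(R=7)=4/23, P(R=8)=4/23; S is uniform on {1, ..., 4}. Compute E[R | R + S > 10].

23/3

P(R + S > 10) = 3/23.
Summing R·P(x,y) over outcomes with R + S > 10 gives 1.
E[R | R + S > 10] = (1) / (3/23) = 23/3.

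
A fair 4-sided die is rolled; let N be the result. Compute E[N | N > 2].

Given N > 2, N is equally likely to be any of {3, 4}.
E[N | N > 2] = (3 + 4) / 2 = 7/2.

7/2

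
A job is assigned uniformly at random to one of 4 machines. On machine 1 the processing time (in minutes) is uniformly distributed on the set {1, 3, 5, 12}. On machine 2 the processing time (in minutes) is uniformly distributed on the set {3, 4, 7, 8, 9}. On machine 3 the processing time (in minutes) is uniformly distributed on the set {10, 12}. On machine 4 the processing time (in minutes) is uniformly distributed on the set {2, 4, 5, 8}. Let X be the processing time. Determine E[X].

34/5

E[X | machine 1] = (1+3+5+12)/4 = 21/4.
E[X | machine 2] = (3+4+7+8+9)/5 = 31/5.
E[X | machine 3] = (10+12)/2 = 11.
E[X | machine 4] = (2+4+5+8)/4 = 19/4.
E[X] = (1/4)·(21/4) + (1/4)·(31/5) + (1/4)·(11) + (1/4)·(19/4) = 34/5.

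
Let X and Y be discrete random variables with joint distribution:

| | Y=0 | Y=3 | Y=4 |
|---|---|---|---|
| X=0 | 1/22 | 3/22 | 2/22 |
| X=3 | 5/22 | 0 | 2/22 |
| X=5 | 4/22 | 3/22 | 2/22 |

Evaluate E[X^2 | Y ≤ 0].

29/2

P(Y ≤ 0) = 5/11.
Σ X^2·P over the event = 0·(1/22) + 9·(5/22) + 25·(4/22) = 145/22.
E[X^2 | Y ≤ 0] = (145/22) / (5/11) = 29/2.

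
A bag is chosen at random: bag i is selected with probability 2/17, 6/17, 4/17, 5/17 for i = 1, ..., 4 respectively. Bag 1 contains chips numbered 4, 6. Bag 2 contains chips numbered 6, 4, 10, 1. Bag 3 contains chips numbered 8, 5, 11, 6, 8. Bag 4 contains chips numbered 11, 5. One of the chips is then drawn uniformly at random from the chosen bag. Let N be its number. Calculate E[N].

E[N | bag 1] = (4+6)/2 = 5.
E[N | bag 2] = (6+4+10+1)/4 = 21/4.
E[N | bag 3] = (8+5+11+6+8)/5 = 38/5.
E[N | bag 4] = (11+5)/2 = 8.
E[N] = (2/17)·(5) + (6/17)·(21/4) + (4/17)·(38/5) + (5/17)·(8) = 1119/170.

1119/170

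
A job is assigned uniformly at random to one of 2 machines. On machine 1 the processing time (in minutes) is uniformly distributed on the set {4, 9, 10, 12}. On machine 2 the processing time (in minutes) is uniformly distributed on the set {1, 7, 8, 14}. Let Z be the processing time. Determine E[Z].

E[Z | machine 1] = (4+9+10+12)/4 = 35/4.
E[Z | machine 2] = (1+7+8+14)/4 = 15/2.
E[Z] = (1/2)·(35/4) + (1/2)·(15/2) = 65/8.

65/8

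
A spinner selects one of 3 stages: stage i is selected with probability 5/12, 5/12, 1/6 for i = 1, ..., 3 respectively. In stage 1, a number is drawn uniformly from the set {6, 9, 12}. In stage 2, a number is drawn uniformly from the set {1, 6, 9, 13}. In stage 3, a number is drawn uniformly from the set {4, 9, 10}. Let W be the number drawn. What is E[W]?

1159/144

E[W | stage 1] = (6+9+12)/3 = 9.
E[W | stage 2] = (1+6+9+13)/4 = 29/4.
E[W | stage 3] = (4+9+10)/3 = 23/3.
By the law of total expectation,
E[W] = (5/12)·(9) + (5/12)·(29/4) + (1/6)·(23/3) = 1159/144.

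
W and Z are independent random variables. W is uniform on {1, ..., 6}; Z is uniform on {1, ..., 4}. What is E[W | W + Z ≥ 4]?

P(W + Z ≥ 4) = 7/8.
Summing W·P(x,y) over outcomes with W + Z ≥ 4 gives 10/3.
E[W | W + Z ≥ 4] = (10/3) / (7/8) = 80/21.

80/21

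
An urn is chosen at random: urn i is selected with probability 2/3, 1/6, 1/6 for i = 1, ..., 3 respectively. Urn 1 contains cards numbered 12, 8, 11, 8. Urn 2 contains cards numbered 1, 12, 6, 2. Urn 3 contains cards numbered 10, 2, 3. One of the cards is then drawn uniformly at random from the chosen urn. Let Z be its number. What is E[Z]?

197/24

E[Z | urn 1] = (12+8+11+8)/4 = 39/4.
E[Z | urn 2] = (1+12+6+2)/4 = 21/4.
E[Z | urn 3] = (10+2+3)/3 = 5.
By the law of total expectation,
E[Z] = (2/3)·(39/4) + (1/6)·(21/4) + (1/6)·(5) = 197/24.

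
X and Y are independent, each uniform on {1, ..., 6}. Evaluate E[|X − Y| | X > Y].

7/3

P(X > Y) = 5/12.
Summing |X−Y|·P(x,y) over outcomes with X > Y gives 35/36.
E[|X − Y| | X > Y] = (35/36) / (5/12) = 7/3.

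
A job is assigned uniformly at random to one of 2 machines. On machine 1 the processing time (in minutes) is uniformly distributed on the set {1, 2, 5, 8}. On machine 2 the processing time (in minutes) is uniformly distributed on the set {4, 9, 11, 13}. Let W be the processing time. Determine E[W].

53/8

E[W | machine 1] = (1+2+5+8)/4 = 4.
E[W | machine 2] = (4+9+11+13)/4 = 37/4.
By the law of total expectation,
E[W] = (1/2)·(4) + (1/2)·(37/4) = 53/8.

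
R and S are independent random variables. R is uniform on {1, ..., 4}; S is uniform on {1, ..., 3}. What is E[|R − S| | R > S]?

P(R > S) = 1/2.
Summing |R−S|·P(x,y) over outcomes with R > S gives 5/6.
E[|R − S| | R > S] = (5/6) / (1/2) = 5/3.

5/3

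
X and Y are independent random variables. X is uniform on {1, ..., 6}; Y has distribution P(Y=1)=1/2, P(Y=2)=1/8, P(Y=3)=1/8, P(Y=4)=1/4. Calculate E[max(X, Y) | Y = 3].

4

P(Y = 3) = 1/8.
Summing max(X,Y)·P(x,y) over outcomes with Y = 3 gives 1/2.
E[max(X, Y) | Y = 3] = (1/2) / (1/8) = 4.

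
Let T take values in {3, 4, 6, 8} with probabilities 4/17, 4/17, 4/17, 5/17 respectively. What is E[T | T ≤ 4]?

P(T ≤ 4) = 8/17.
Σ over the event: 3·4/17 + 4·4/17 = 28/17.
E[T | T ≤ 4] = (28/17) / (8/17) = 7/2.

7/2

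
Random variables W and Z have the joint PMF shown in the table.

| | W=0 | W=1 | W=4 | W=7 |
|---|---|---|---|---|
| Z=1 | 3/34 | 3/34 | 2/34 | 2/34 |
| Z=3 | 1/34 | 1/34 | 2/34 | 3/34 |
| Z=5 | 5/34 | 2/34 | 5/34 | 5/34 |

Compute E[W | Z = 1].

5/2

P(Z = 1) = 5/17.
Σ W·P over the event = 0·(3/34) + 1·(3/34) + 4·(2/34) + 7·(2/34) = 25/34.
E[W | Z = 1] = (25/34) / (5/17) = 5/2.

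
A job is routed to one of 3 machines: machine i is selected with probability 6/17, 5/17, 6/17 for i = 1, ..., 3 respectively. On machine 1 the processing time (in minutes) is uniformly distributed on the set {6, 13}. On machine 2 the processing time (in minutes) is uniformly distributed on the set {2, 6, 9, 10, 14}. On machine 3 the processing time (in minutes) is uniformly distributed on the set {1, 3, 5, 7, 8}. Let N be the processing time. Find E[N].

634/85

E[N | machine 1] = (6+13)/2 = 19/2.
E[N | machine 2] = (2+6+9+10+14)/5 = 41/5.
E[N | machine 3] = (1+3+5+7+8)/5 = 24/5.
By the law of total expectation,
E[N] = (6/17)·(19/2) + (5/17)·(41/5) + (6/17)·(24/5) = 634/85.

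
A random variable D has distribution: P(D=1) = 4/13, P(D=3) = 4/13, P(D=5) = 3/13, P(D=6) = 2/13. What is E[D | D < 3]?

P(D < 3) = 4/13.
Σ over the event: 1·4/13 = 4/13.
E[D | D < 3] = (4/13) / (4/13) = 1.

1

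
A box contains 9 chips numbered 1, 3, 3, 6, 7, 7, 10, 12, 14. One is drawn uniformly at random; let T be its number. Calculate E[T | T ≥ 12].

13

P(T ≥ 12) = 2/9.
Σ over the event: 12·1/9 + 14·1/9 = 26/9.
E[T | T ≥ 12] = (26/9) / (2/9) = 13.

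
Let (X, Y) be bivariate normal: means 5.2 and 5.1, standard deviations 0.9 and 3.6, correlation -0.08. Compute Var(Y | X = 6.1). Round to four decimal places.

12.8771

Var(Y | X=x) = (1 − ρ²)·σ_Y².
Var(Y | X=6.1) = (3.6)²·(1 − (-0.08)²) = 12.96·0.9936 = 12.8771.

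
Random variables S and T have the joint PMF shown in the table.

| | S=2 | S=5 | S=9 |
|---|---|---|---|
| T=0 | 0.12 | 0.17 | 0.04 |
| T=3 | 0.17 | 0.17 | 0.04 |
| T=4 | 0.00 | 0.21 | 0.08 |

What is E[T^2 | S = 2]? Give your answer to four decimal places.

5.2759

P(S = 2) = 0.29.
Σ T^2·P over the event = 0·(0.12) + 9·(0.17) = 1.53.
E[T^2 | S = 2] = (1.53) / (0.29) = 5.2759.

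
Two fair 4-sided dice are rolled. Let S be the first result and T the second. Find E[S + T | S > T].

Outcomes with S > T: (2,1), (3,1), (3,2), (4,1), (4,2), (4,3), each with probability 1/16.
E[S + T | S > T] = (3 + 4 + 5 + 5 + 6 + 7) / 6 = 5.

5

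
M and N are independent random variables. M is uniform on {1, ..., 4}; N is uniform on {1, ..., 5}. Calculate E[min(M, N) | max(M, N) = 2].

4/3

P(max(M, N) = 2) = 3/20.
Summing min(M,N)·P(x,y) over outcomes with max(M, N) = 2 gives 1/5.
E[min(M, N) | max(M, N) = 2] = (1/5) / (3/20) = 4/3.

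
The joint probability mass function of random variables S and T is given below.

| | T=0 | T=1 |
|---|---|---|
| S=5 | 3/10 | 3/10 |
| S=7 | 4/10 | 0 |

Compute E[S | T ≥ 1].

P(T ≥ 1) = 3/10.
Σ S·P over the event = 5·(3/10) = 3/2.
E[S | T ≥ 1] = (3/2) / (3/10) = 5.

5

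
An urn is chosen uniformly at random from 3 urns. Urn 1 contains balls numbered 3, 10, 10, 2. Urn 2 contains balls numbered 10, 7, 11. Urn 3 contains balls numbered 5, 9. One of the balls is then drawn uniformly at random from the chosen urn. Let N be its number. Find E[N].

E[N | urn 1] = (3+10+10+2)/4 = 25/4.
E[N | urn 2] = (10+7+11)/3 = 28/3.
E[N | urn 3] = (5+9)/2 = 7.
By the law of total expectation,
E[N] = (1/3)·(25/4) + (1/3)·(28/3) + (1/3)·(7) = 271/36.

271/36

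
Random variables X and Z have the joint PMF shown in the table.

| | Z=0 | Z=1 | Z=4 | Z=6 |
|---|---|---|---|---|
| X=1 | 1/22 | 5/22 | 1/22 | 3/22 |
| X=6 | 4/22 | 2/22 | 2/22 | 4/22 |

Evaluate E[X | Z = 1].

P(Z = 1) = 7/22.
Σ X·P over the event = 1·(5/22) + 6·(2/22) = 17/22.
E[X | Z = 1] = (17/22) / (7/22) = 17/7.

17/7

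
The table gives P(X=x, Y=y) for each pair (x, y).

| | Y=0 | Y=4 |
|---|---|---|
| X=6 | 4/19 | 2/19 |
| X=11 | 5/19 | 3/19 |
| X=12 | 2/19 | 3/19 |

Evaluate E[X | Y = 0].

P(Y = 0) = 11/19.
Σ X·P over the event = 6·(4/19) + 11·(5/19) + 12·(2/19) = 103/19.
E[X | Y = 0] = (103/19) / (11/19) = 103/11.

103/11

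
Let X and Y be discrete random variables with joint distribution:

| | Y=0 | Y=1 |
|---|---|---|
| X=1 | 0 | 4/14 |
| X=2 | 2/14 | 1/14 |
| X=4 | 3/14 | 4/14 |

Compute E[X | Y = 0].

16/5

P(Y = 0) = 5/14.
Summing X·P(X=x,Y=y) over the conditioning event gives 8/7.
E[X | Y = 0] = (8/7) / (5/14) = 16/5.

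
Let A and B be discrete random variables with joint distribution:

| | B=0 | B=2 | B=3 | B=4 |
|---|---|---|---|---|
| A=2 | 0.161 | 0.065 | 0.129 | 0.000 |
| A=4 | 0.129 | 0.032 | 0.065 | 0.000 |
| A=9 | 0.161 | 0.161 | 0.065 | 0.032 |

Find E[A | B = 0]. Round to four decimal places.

5.0710

P(B = 0) = 0.451.
Σ A·P over the event = 2·(0.161) + 4·(0.129) + 9·(0.161) = 2.287.
E[A | B = 0] = (2.287) / (0.451) = 5.0710.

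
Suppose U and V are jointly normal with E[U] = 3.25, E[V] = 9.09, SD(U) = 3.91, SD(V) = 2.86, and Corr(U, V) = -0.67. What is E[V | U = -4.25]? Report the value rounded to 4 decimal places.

The regression of V on U has slope ρ·σ_V/σ_U and passes through (μ_U, μ_V).
E[V | U=-4.25] = 9.09 + (-0.67)·(2.86/3.91)·(-4.25 − (3.25)) = 9.09 + (-0.49008)·(-7.5) = 12.7656.

12.7656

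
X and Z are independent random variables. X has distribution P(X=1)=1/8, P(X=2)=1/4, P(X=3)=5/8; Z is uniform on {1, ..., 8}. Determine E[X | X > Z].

P(X > Z) = 3/16.
Summing X·P(x,y) over outcomes with X > Z gives 17/32.
E[X | X > Z] = (17/32) / (3/16) = 17/6.

17/6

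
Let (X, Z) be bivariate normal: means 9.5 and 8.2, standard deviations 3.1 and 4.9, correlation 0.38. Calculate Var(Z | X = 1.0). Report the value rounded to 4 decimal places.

The conditional variance in a bivariate normal is σ_Z²(1 − ρ²), independent of x.
Var(Z | X=1.0) = (4.9)²·(1 − (0.38)²) = 24.01·0.8556 = 20.5430.

20.5430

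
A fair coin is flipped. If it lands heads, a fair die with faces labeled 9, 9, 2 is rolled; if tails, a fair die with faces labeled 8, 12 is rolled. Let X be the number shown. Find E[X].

E[X | heads] = (9+9+2)/3 = 20/3.
E[X | tails] = (8+12)/2 = 10.
By the law of total expectation,
E[X] = (1/2)·(20/3) + (1/2)·(10) = 25/3.

25/3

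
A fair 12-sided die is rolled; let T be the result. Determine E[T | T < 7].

Given T < 7, T is equally likely to be any of {1, 2, 3, 4, 5, 6}.
E[T | T < 7] = (1 + 2 + 3 + 4 + 5 + 6) / 6 = 7/2.

7/2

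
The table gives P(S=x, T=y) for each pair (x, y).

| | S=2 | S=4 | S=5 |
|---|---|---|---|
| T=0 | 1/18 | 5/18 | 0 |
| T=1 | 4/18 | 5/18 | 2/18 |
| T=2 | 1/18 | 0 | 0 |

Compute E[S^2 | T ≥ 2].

4

P(T ≥ 2) = 1/18.
Σ S^2·P over the event = 4·(1/18) = 2/9.
E[S^2 | T ≥ 2] = (2/9) / (1/18) = 4.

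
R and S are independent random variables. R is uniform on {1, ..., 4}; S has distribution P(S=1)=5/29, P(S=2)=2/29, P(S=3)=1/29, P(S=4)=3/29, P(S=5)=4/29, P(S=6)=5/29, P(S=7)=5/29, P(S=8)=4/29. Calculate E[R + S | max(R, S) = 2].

29/9

P(max(R, S) = 2) = 9/116.
Summing (R+S)·P(x,y) over outcomes with max(R, S) = 2 gives 1/4.
E[R + S | max(R, S) = 2] = (1/4) / (9/116) = 29/9.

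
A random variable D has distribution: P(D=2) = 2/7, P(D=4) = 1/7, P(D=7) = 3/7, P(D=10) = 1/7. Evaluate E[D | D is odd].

7

P(D is odd) = 3/7.
Σ over the event: 7·3/7 = 3.
E[D | D is odd] = (3) / (3/7) = 7.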